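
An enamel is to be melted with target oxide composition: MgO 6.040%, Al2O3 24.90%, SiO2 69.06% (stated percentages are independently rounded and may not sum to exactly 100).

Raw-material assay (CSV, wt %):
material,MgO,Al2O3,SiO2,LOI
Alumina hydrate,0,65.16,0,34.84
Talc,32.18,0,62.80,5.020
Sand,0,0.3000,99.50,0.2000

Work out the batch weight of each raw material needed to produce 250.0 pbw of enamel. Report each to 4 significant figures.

Batch per 250.0 pbw enamel:
  Alumina hydrate: 94.87 pbw
  Talc: 46.92 pbw
  Sand: 143.9 pbw
Total batch = 285.7 pbw; LOI loss = 35.70 pbw; yield = 87.51%

All internal work runs at full float precision from first step to last. In-progress results are printed rounded off to 4 significant digits in the printout; every reported result takes just one rounding — derived quantities are carried from the batch weights for 250.0 pbw of glass in full precision (the totals, three oxide percentages, glass mass, LOI, the yield) precisely as stated by the problem or answer text.
Target masses of each oxide per 250.0 pbw enamel:
  MgO: 6.040% × 250.0 = 15.10 pbw
  Al2O3: 24.90% × 250.0 = 62.25 pbw
  SiO2: 69.06% × 250.0 = 172.6 pbw
Oxide-by-oxide audit using the reported weights, on the stated basis (delivered sums recover each target given rounding of the digits):
  MgO: 46.92·0.3218 = 15.10 pbw (target 15.10 pbw)
  Al2O3: 94.87·0.6516 + 143.9·0.003000 = 62.25 pbw (target 62.25 pbw)
  SiO2: 46.92·0.6280 + 143.9·0.9950 = 172.6 pbw (target 172.6 pbw)
Glass mass check: Σ batch − LOI loss = 250.0 pbw (the Σ of target masses is 250.0 pbw; versus the stated basis of 250.0 pbw — a pure rounding effect).
Summing the batch: Σ batch = 285.7 pbw; loss to ignition Σ batch·LOI = 35.70 pbw; yield, glass over the total, = 87.51%.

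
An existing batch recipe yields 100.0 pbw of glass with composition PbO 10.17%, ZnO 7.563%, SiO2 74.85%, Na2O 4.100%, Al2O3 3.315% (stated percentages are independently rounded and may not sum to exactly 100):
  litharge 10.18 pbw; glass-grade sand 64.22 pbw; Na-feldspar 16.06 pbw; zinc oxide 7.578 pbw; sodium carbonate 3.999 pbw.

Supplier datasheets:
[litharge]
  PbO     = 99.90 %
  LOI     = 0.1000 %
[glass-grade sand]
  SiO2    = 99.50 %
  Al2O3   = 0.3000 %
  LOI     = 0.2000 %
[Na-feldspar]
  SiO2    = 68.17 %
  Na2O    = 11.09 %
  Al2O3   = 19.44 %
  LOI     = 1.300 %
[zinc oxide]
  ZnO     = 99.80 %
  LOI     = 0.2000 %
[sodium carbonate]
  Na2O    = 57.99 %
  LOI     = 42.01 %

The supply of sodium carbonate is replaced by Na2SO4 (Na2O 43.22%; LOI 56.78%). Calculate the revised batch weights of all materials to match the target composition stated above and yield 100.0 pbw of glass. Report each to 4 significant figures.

In-progress results are shown, with 4-significant-figure rounding, in the working; all internal work carries full precision at every stage; every reported number is rounded a single time; derived quantities (the yield, five oxide percentages, the totals, glass mass, LOI) are computed in exact precision using the weight values at 100.0 pbw of glass as quoted within the problem or answer text.
Oxide mass targets, per 100.0 pbw glass:
  PbO: 10.17% × 100.0 = 10.17 pbw
  ZnO: 7.563% × 100.0 = 7.563 pbw
  SiO2: 74.85% × 100.0 = 74.85 pbw
  Na2O: 4.100% × 100.0 = 4.100 pbw
  Al2O3: 3.315% × 100.0 = 3.315 pbw
Sums-versus-targets review using the reported weights, versus the basis set out (target by target, the sums agree given rounding of the digits):
  PbO: 10.18·0.9990 = 10.17 pbw (target 10.17 pbw)
  ZnO: 7.578·0.9980 = 7.563 pbw (target 7.563 pbw)
  SiO2: 64.22·0.9950 + 16.06·0.6817 = 74.85 pbw (target 74.85 pbw)
  Na2O: 16.06·0.1109 + 5.365·0.4322 = 4.100 pbw (target 4.100 pbw)
  Al2O3: 64.22·0.003000 + 16.06·0.1944 = 3.315 pbw (target 3.315 pbw)
Glass mass check: net batch after ignition = 99.99 pbw (summing oxide targets gives 100.0 pbw; stated basis 100.0 pbw — a pure rounding effect).
Whole-batch sum: Σ batch = 103.4 pbw; the LOI term Σ batch·LOI equals 3.409 pbw; yield = glass ÷ total batch = 96.70%.

Revised batch per 100.0 pbw glass:
  litharge: 10.18 pbw
  glass-grade sand: 64.22 pbw
  Na-feldspar: 16.06 pbw
  zinc oxide: 7.578 pbw
  Na2SO4: 5.365 pbw
Total batch = 103.4 pbw; LOI loss = 3.409 pbw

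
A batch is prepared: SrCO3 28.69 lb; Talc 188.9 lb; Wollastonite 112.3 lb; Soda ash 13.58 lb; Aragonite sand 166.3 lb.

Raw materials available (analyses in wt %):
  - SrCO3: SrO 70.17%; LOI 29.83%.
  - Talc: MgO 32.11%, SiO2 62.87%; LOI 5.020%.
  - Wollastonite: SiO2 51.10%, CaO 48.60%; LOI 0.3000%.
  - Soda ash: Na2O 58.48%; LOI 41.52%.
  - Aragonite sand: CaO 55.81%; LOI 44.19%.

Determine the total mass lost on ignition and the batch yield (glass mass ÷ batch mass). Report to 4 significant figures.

Values along the way are printed with 4-significant-figure rounding on the page — the working math holds exact precision at all times; each reported result carries a single rounding. All derived quantities are re-derived at full precision (net glass mass, the totals, yield, the five compositions, ignition loss) starting from the weights at 412.3 lb of glass precisely as stated by question or answer.
Per-material ignition loss:
  SrCO3: 28.69 × 0.2983 = 8.558 lb
  Talc: 188.9 × 0.05020 = 9.483 lb
  Wollastonite: 112.3 × 0.003000 = 0.3369 lb
  Soda ash: 13.58 × 0.4152 = 5.638 lb
  Aragonite sand: 166.3 × 0.4419 = 73.49 lb
Total LOI = 97.50 lb
Glass = batch − LOI = 509.8 − 97.50 = 412.3 lb

LOI loss = 97.50 lb; glass = 412.3 lb; yield = 80.87%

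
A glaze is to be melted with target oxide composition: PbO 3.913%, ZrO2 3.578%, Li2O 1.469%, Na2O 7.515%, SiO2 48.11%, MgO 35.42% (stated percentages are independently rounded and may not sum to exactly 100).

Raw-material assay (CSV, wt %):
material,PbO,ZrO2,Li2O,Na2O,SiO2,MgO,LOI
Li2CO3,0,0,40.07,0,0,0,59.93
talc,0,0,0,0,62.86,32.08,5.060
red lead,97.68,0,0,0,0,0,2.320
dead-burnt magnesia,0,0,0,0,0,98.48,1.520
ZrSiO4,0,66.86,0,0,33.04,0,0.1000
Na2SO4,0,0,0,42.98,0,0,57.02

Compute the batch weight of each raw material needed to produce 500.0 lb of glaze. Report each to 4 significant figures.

Intermediates appear rounded to four significant digits in the printout — all internal work holds exact precision in every operation — a single rounding yields each reported figure; the derived quantities, which include net glass mass, the yield, the totals, LOI, the six compositions, are carried in full precision, as written in either problem or answer, from the batch weights per 500.0 lb of glass.
Per-oxide target masses for 500.0 lb glaze:
  PbO: 3.913% × 500.0 = 19.57 lb
  ZrO2: 3.578% × 500.0 = 17.89 lb
  Li2O: 1.469% × 500.0 = 7.345 lb
  Na2O: 7.515% × 500.0 = 37.58 lb
  SiO2: 48.11% × 500.0 = 240.6 lb
  MgO: 35.42% × 500.0 = 177.1 lb
Per-oxide balance check working from each reported weight, against the basis in use (each sum matches its target mass once rounding is allowed for):
  PbO: 20.03·0.9768 = 19.57 lb (target 19.57 lb)
  ZrO2: 26.76·0.6686 = 17.89 lb (target 17.89 lb)
  Li2O: 18.33·0.4007 = 7.345 lb (target 7.345 lb)
  Na2O: 87.42·0.4298 = 37.57 lb (target 37.58 lb)
  SiO2: 368.6·0.6286 + 26.76·0.3304 = 240.5 lb (target 240.6 lb)
  MgO: 368.6·0.3208 + 59.76·0.9848 = 177.1 lb (target 177.1 lb)
Glass-mass closure: net batch after ignition = 500.0 lb (the Σ of target masses is 500.0 lb; against the stated basis, 500.0 lb — rounding explains the deltas).
Batch total: Σ batch = 580.9 lb; LOI removed, Σ of batch·LOI: 80.88 lb; glass ÷ batch gives a yield of 86.08%.

Batch per 500.0 lb glaze:
  Li2CO3: 18.33 lb
  talc: 368.6 lb
  red lead: 20.03 lb
  dead-burnt magnesia: 59.76 lb
  ZrSiO4: 26.76 lb
  Na2SO4: 87.42 lb
Total batch = 580.9 lb; LOI loss = 80.88 lb; yield = 86.08%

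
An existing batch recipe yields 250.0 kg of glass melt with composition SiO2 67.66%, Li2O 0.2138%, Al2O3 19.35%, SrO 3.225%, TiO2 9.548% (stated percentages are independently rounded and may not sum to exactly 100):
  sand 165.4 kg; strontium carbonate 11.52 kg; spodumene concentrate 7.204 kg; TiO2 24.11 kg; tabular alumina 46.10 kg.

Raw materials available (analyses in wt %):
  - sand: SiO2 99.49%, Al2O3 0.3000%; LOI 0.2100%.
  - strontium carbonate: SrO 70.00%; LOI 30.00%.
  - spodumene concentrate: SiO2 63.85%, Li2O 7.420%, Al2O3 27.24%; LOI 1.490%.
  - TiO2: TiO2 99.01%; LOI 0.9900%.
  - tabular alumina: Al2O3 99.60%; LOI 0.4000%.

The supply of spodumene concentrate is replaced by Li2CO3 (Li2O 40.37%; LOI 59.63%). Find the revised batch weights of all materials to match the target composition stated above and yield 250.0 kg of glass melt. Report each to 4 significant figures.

In-progress results are displayed (rounded to four significant digits) in the working — every computation keeps full precision all the way through; a single rounding completes each reported result. The derived quantities are re-derived using the weight values on 250.0 kg of glass at exact precision (net glass mass, the five compositions, totals, yield, LOI) as written in either problem or answer.
Target masses of each oxide per 250.0 kg glass melt:
  SiO2: 67.66% × 250.0 = 169.2 kg
  Li2O: 0.2138% × 250.0 = 0.5345 kg
  Al2O3: 19.35% × 250.0 = 48.38 kg
  SrO: 3.225% × 250.0 = 8.062 kg
  TiO2: 9.548% × 250.0 = 23.87 kg
Mass-balance tally per oxide on the weights just shown, against the basis in use (sum by sum, the targets are met net of answer rounding effects):
  SiO2: 170.0·0.9949 = 169.1 kg (target 169.2 kg)
  Li2O: 1.324·0.4037 = 0.5345 kg (target 0.5345 kg)
  Al2O3: 170.0·0.003000 + 48.06·0.9960 = 48.38 kg (target 48.38 kg)
  SrO: 11.52·0.7000 = 8.064 kg (target 8.062 kg)
  TiO2: 24.11·0.9901 = 23.87 kg (target 23.87 kg)
The glass-mass cross-check: the batch minus its LOI: 250.0 kg (summing oxide targets gives 250.0 kg; basis as stated: 250.0 kg — gaps are rounding artifacts).
Adding the batch up: Σ batch = 255.0 kg; loss to ignition Σ batch·LOI = 5.033 kg; yield = glass ÷ total batch = 98.03%.

Revised batch per 250.0 kg glass melt:
  sand: 170.0 kg
  strontium carbonate: 11.52 kg
  Li2CO3: 1.324 kg
  TiO2: 24.11 kg
  tabular alumina: 48.06 kg
Total batch = 255.0 kg; LOI loss = 5.033 kg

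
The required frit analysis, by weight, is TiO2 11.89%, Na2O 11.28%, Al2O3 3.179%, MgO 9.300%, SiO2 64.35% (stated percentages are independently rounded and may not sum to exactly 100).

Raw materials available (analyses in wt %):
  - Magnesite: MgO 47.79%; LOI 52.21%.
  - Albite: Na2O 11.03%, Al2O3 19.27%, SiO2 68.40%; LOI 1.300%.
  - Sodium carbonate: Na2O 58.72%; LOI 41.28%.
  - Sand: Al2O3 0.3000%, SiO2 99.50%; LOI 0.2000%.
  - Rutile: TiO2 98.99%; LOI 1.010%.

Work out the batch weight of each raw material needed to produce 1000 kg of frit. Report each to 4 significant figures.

Batch per 1000 kg frit:
  Magnesite: 194.6 kg
  Albite: 156.6 kg
  Sodium carbonate: 162.7 kg
  Sand: 539.1 kg
  Rutile: 120.1 kg
Total batch = 1173 kg; LOI loss = 173.1 kg; yield = 85.25%

Full float precision is held all the way through — in-progress results are printed rounded to 4 significant digits when written out; each reported number is rounded exactly once. All derived quantities (the totals, five oxide percentages, the yield, glass mass, ignition loss) are carried at exact precision from the weighed amounts for 1000 kg of glass, as set out in question or answer.
Oxide-by-oxide targets in 1000 kg frit:
  TiO2: 11.89% × 1000 = 118.9 kg
  Na2O: 11.28% × 1000 = 112.8 kg
  Al2O3: 3.179% × 1000 = 31.79 kg
  MgO: 9.300% × 1000 = 93.00 kg
  SiO2: 64.35% × 1000 = 643.5 kg
Verifying the oxide balance working from each reported weight, on the stated basis (delivered sums recover each target modulo rounding of the values):
  TiO2: 120.1·0.9899 = 118.9 kg (target 118.9 kg)
  Na2O: 156.6·0.1103 + 162.7·0.5872 = 112.8 kg (target 112.8 kg)
  Al2O3: 156.6·0.1927 + 539.1·0.003000 = 31.79 kg (target 31.79 kg)
  MgO: 194.6·0.4779 = 93.00 kg (target 93.00 kg)
  SiO2: 156.6·0.6840 + 539.1·0.9950 = 643.5 kg (target 643.5 kg)
The glass-mass cross-check: total charge less LOI = 1000 kg (the targets, summed, come to 1000 kg; the stated basis being 1000 kg — rounding explains the deltas).
Summing the batch: Σ batch = 1173 kg; loss to ignition Σ batch·LOI = 173.1 kg; as yield: glass ÷ batch → 85.25%.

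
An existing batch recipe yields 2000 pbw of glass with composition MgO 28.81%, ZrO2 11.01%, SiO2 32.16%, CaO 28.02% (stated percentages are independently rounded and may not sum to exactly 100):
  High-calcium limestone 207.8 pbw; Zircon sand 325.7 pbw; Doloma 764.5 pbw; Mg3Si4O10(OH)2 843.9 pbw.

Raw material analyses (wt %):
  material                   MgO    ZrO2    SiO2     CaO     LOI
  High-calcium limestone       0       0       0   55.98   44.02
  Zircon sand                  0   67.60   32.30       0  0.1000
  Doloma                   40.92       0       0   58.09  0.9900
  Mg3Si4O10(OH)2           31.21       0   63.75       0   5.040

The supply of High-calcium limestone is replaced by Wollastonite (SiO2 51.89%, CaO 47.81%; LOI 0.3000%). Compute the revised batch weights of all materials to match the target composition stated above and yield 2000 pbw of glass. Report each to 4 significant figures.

Revised batch per 2000 pbw glass:
  Wollastonite: 138.7 pbw
  Zircon sand: 325.7 pbw
  Doloma: 850.6 pbw
  Mg3Si4O10(OH)2: 731.0 pbw
Total batch = 2046 pbw; LOI loss = 46.01 pbw

The intermediate values are printed, with 4-significant-figure rounding, across the worked steps. Every computation holds exact precision at all times; each reported number carries a single rounding; all derived quantities (totals, LOI, yield, net glass mass, four oxide percentages) are carried starting from the weights for 2000 pbw of glass at full precision, as written in problem or answer.
Oxide mass targets, per 2000 pbw glass:
  MgO: 28.81% × 2000 = 576.2 pbw
  ZrO2: 11.01% × 2000 = 220.2 pbw
  SiO2: 32.16% × 2000 = 643.2 pbw
  CaO: 28.02% × 2000 = 560.4 pbw
Oxide-by-oxide audit with the batch weights as given, at the basis given (target by target, the sums agree given rounding of the digits):
  MgO: 850.6·0.4092 + 731.0·0.3121 = 576.2 pbw (target 576.2 pbw)
  ZrO2: 325.7·0.6760 = 220.2 pbw (target 220.2 pbw)
  SiO2: 138.7·0.5189 + 325.7·0.3230 + 731.0·0.6375 = 643.2 pbw (target 643.2 pbw)
  CaO: 138.7·0.4781 + 850.6·0.5809 = 560.4 pbw (target 560.4 pbw)
Auditing the glass mass value: net batch after ignition = 2000 pbw (oxide target masses add up to 2000 pbw; versus the stated basis of 2000 pbw — deltas are rounding alone).
Total batch = Σ batch = 2046 pbw; LOI loss = Σ batch·LOI = 46.01 pbw; the yield ratio, glass ÷ batch: 97.75%.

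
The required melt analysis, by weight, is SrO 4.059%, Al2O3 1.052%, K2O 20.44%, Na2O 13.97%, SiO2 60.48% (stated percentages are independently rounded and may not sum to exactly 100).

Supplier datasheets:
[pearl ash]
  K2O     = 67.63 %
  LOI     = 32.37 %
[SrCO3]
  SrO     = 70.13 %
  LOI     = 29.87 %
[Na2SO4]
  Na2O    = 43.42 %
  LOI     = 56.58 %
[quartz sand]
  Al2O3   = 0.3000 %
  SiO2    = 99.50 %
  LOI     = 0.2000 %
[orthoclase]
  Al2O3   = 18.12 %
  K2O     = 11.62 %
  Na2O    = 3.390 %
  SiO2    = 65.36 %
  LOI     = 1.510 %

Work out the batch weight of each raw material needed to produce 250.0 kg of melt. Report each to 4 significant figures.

Mid-chain values are printed with 4-significant-digit rounding alongside each step. Full precision is maintained at all times — each reported figure receives exactly one rounding. The derived quantities (LOI, yield, totals, glass mass, five oxide percentages) are carried at full float precision using the weight values at 250.0 kg of glass exactly as printed in the question or the answer.
The oxide mass targets at 250.0 kg melt:
  SrO: 4.059% × 250.0 = 10.15 kg
  Al2O3: 1.052% × 250.0 = 2.630 kg
  K2O: 20.44% × 250.0 = 51.10 kg
  Na2O: 13.97% × 250.0 = 34.92 kg
  SiO2: 60.48% × 250.0 = 151.2 kg
Verifying the oxide balance given the weights on record, on the stated basis (summed amounts equal target values up to rounding of the answer):
  SrO: 14.47·0.7013 = 10.15 kg (target 10.15 kg)
  Al2O3: 144.0·0.003000 + 12.13·0.1812 = 2.630 kg (target 2.630 kg)
  K2O: 73.47·0.6763 + 12.13·0.1162 = 51.10 kg (target 51.10 kg)
  Na2O: 79.49·0.4342 + 12.13·0.03390 = 34.93 kg (target 34.92 kg)
  SiO2: 144.0·0.9950 + 12.13·0.6536 = 151.2 kg (target 151.2 kg)
Glass mass check: net batch after ignition = 250.0 kg (the Σ of target masses is 250.0 kg; with the basis standing at 250.0 kg — differing by rounding only).
Summing the batch: Σ batch = 323.6 kg; LOI removed, Σ of batch·LOI: 73.55 kg; the yield ratio, glass ÷ batch: 77.27%.

Batch per 250.0 kg melt:
  pearl ash: 73.47 kg
  SrCO3: 14.47 kg
  Na2SO4: 79.49 kg
  quartz sand: 144.0 kg
  orthoclase: 12.13 kg
Total batch = 323.6 kg; LOI loss = 73.55 kg; yield = 77.27%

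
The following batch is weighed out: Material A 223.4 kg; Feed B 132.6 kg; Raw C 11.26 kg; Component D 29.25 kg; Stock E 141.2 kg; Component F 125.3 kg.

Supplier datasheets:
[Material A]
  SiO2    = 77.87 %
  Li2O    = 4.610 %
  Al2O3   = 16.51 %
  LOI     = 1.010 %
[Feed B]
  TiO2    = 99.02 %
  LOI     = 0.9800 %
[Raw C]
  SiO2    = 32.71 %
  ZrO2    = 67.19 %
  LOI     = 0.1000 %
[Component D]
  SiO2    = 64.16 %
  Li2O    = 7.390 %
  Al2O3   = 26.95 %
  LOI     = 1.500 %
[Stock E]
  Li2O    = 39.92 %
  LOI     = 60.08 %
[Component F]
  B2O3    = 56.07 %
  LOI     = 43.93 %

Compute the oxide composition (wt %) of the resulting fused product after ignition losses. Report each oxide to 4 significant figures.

Glass mass = 519.1 kg (batch 663.0 − LOI 143.9).
Composition: B2O3 13.53%, SiO2 37.83%, TiO2 25.29%, ZrO2 1.457%, Li2O 13.26%, Al2O3 8.623%

Intermediates appear rounded to four significant figures when written out; every computation runs at full float precision all the way through. Every reported result is rounded a single time. Derived quantities (six oxide percentages, LOI, the yield, totals, net glass mass) are re-derived starting from the weights per 519.1 kg of glass in exact precision as given in the question or the answer.
Delivered oxide masses:
  B2O3: 125.3·0.5607 = 70.26 kg
  SiO2: 223.4·0.7787 + 11.26·0.3271 + 29.25·0.6416 = 196.4 kg
  TiO2: 132.6·0.9902 = 131.3 kg
  ZrO2: 11.26·0.6719 = 7.566 kg
  Li2O: 223.4·0.04610 + 29.25·0.07390 + 141.2·0.3992 = 68.83 kg
  Al2O3: 223.4·0.1651 + 29.25·0.2695 = 44.77 kg
LOI: 223.4·0.01010 + 132.6·0.009800 + 11.26·0.001000 + 29.25·0.01500 + 141.2·0.6008 + 125.3·0.4393 = 143.9 kg
Net of LOI, the glass mass = 663.0 − 143.9 = 519.1 kg (consistent with Σ oxide mass)
each oxide over glass, ×100, is wt %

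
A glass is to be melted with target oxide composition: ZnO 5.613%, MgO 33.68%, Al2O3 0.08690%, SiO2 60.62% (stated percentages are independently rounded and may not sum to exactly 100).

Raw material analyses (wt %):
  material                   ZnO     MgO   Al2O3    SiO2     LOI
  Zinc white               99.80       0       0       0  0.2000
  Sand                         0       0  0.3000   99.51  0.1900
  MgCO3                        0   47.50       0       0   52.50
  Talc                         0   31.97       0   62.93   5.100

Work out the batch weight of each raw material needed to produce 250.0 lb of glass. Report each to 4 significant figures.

Batch per 250.0 lb glass:
  Zinc white: 14.06 lb
  Sand: 72.42 lb
  MgCO3: 92.25 lb
  Talc: 126.3 lb
Total batch = 305.0 lb; LOI loss = 55.04 lb; yield = 81.96%

Mid-chain values are shown, rounded to four significant digits, within the worked lines; every computation maintains full float precision end to end; every reported figure takes exactly one rounding. Derived quantities, including totals, glass mass, yield, the four compositions, ignition loss, are carried starting from the weights at 250.0 lb of glass at exact precision, exactly as printed in problem or answer.
Target oxide masses per 250.0 lb glass:
  ZnO: 5.613% × 250.0 = 14.03 lb
  MgO: 33.68% × 250.0 = 84.20 lb
  Al2O3: 0.08690% × 250.0 = 0.2173 lb
  SiO2: 60.62% × 250.0 = 151.6 lb
Sums-versus-targets review from the weights as reported, under the basis named above (every target is met by its sum within answer rounding):
  ZnO: 14.06·0.9980 = 14.03 lb (target 14.03 lb)
  MgO: 92.25·0.4750 + 126.3·0.3197 = 84.20 lb (target 84.20 lb)
  Al2O3: 72.42·0.003000 = 0.2173 lb (target 0.2173 lb)
  SiO2: 72.42·0.9951 + 126.3·0.6293 = 151.5 lb (target 151.6 lb)
Auditing the glass mass value: total charge less LOI = 250.0 lb (oxide target masses add up to 250.0 lb; against the stated basis, 250.0 lb — rounding explains the deltas).
Summing the batch: Σ batch = 305.0 lb; LOI removed, Σ of batch·LOI: 55.04 lb; yield = glass ÷ total batch = 81.96%.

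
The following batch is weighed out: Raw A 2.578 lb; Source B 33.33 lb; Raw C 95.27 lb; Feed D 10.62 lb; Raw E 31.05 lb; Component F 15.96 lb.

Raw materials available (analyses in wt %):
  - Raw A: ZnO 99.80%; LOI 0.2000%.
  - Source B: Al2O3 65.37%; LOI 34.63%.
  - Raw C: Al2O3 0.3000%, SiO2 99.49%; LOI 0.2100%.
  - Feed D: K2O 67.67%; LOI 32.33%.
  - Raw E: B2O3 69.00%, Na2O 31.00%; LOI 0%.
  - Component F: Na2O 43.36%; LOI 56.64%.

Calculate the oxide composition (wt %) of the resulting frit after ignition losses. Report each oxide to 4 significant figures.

All internal work carries full float precision in every operation. In-progress results are printed rounded to four significant digits. Every reported figure takes just one rounding; the derived quantities (yield, LOI, six oxide percentages, glass mass, totals) are rebuilt in full precision from the batch weights on 164.6 lb of glass as set out in the question or the answer.
What the batch supplies per oxide:
  K2O: 10.62·0.6767 = 7.187 lb
  Al2O3: 33.33·0.6537 + 95.27·0.003000 = 22.07 lb
  SiO2: 95.27·0.9949 = 94.78 lb
  ZnO: 2.578·0.9980 = 2.573 lb
  B2O3: 31.05·0.6900 = 21.42 lb
  Na2O: 31.05·0.3100 + 15.96·0.4336 = 16.55 lb
LOI: 2.578·0.002000 + 33.33·0.3463 + 95.27·0.002100 + 10.62·0.3233 + 15.96·0.5664 = 24.22 lb
The glass mass, total less LOI, = 188.8 − 24.22 = 164.6 lb (equal to the oxide-mass sum)
percent share: oxide ÷ glass, ×100

Glass mass = 164.6 lb (batch 188.8 − LOI 24.22).
Composition: K2O 4.366%, Al2O3 13.41%, SiO2 57.59%, ZnO 1.563%, B2O3 13.02%, Na2O 10.05%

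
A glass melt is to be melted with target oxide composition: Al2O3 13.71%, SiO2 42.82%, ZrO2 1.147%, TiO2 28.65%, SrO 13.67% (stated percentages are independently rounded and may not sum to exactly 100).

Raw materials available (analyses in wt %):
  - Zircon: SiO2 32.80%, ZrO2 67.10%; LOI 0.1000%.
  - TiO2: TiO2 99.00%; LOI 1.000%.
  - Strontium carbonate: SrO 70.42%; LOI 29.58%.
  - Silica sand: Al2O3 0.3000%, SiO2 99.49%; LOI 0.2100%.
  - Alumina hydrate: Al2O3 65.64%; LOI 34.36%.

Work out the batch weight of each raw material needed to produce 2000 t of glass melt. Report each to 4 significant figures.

Batch per 2000 t glass melt:
  Zircon: 34.19 t
  TiO2: 578.8 t
  Strontium carbonate: 388.2 t
  Silica sand: 849.5 t
  Alumina hydrate: 413.9 t
Total batch = 2265 t; LOI loss = 264.7 t; yield = 88.31%

All internal work maintains exact precision all the way through. The intermediate values are displayed, rounded to 4 significant figures, across the worked steps — every reported value is rounded exactly once. Derived quantities, which include the yield, totals, glass mass, LOI, five oxide percentages, are re-derived at exact precision, as quoted within either problem or answer, using the weight values on 2000 t of glass.
Per-oxide target masses for 2000 t glass melt:
  Al2O3: 13.71% × 2000 = 274.2 t
  SiO2: 42.82% × 2000 = 856.4 t
  ZrO2: 1.147% × 2000 = 22.94 t
  TiO2: 28.65% × 2000 = 573.0 t
  SrO: 13.67% × 2000 = 273.4 t
Per-oxide balance check applying the batch weights above, per the basis as stated (every target is met by its sum inside rounding margins):
  Al2O3: 849.5·0.003000 + 413.9·0.6564 = 274.2 t (target 274.2 t)
  SiO2: 34.19·0.3280 + 849.5·0.9949 = 856.4 t (target 856.4 t)
  ZrO2: 34.19·0.6710 = 22.94 t (target 22.94 t)
  TiO2: 578.8·0.9900 = 573.0 t (target 573.0 t)
  SrO: 388.2·0.7042 = 273.4 t (target 273.4 t)
Glass-mass sanity pass: total batch − LOI = 2000 t (the targets, summed, come to 2000 t; the stated basis being 2000 t — any gap is answer rounding).
Total batch = Σ batch = 2265 t; LOI loss = Σ batch·LOI = 264.7 t; as yield: glass ÷ batch → 88.31%.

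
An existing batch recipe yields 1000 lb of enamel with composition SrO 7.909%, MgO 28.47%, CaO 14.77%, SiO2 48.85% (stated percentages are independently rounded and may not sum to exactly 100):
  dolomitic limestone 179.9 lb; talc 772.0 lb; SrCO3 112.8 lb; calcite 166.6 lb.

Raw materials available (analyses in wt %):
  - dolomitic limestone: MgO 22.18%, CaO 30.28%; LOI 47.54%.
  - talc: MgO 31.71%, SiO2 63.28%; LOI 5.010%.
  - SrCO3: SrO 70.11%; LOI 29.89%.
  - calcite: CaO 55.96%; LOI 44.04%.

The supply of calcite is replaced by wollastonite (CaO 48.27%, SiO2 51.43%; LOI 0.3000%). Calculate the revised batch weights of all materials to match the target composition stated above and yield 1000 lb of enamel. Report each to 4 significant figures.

Revised batch per 1000 lb enamel:
  dolomitic limestone: 309.7 lb
  talc: 681.2 lb
  SrCO3: 112.8 lb
  wollastonite: 111.7 lb
Total batch = 1215 lb; LOI loss = 215.4 lb

Intermediates are shown, rounded to 4 significant digits, between the steps — exact precision is maintained at every stage. Every reported number is rounded only once; all derived quantities are carried from the weighed amounts at 1000 lb of glass at exact precision (yield, the four compositions, ignition loss, the totals, net glass mass), as set out in question or answer.
The oxide mass targets at 1000 lb enamel:
  SrO: 7.909% × 1000 = 79.09 lb
  MgO: 28.47% × 1000 = 284.7 lb
  CaO: 14.77% × 1000 = 147.7 lb
  SiO2: 48.85% × 1000 = 488.5 lb
Balance tally, oxide-wise, applying the batch weights above, under the basis named above (target by target, the sums agree net of answer rounding effects):
  SrO: 112.8·0.7011 = 79.08 lb (target 79.09 lb)
  MgO: 309.7·0.2218 + 681.2·0.3171 = 284.7 lb (target 284.7 lb)
  CaO: 309.7·0.3028 + 111.7·0.4827 = 147.7 lb (target 147.7 lb)
  SiO2: 681.2·0.6328 + 111.7·0.5143 = 488.5 lb (target 488.5 lb)
Glass-mass sanity pass: the batch minus its LOI: 1000 lb (targets for the oxides total 1000 lb; basis as stated: 1000 lb — gaps are rounding artifacts).
Batch grand total — Σ batch = 1215 lb; LOI removed, Σ of batch·LOI: 215.4 lb; yield: glass divided by total = 82.28%.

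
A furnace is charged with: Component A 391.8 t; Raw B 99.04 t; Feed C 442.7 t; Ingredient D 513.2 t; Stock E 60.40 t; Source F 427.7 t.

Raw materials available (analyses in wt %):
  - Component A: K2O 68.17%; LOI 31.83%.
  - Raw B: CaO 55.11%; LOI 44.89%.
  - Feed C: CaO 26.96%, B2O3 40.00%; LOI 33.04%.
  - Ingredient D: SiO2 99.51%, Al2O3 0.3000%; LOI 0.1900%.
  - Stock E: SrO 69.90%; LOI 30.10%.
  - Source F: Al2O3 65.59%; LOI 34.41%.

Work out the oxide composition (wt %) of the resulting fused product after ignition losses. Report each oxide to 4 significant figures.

All internal work keeps exact precision through every step — working values are printed (rounded to four significant digits) alongside each step. Each reported number carries a single rounding. All derived quantities are rebuilt at exact precision (yield, net glass mass, totals, ignition loss, six oxide percentages) from the batch weights on 1453 t of glass, as set out in question or answer.
Oxide-by-oxide delivered mass:
  K2O: 391.8·0.6817 = 267.1 t
  SiO2: 513.2·0.9951 = 510.7 t
  SrO: 60.40·0.6990 = 42.22 t
  CaO: 99.04·0.5511 + 442.7·0.2696 = 173.9 t
  Al2O3: 513.2·0.003000 + 427.7·0.6559 = 282.1 t
  B2O3: 442.7·0.4000 = 177.1 t
LOI: 391.8·0.3183 + 99.04·0.4489 + 442.7·0.3304 + 513.2·0.001900 + 60.40·0.3010 + 427.7·0.3441 = 481.8 t
Glass = total batch minus LOI = 1935 − 481.8 = 1453 t (matching Σ of the oxides)
oxide / glass × 100 gives the wt %

Glass mass = 1453 t (batch 1935 − LOI 481.8).
Composition: K2O 18.38%, SiO2 35.15%, SrO 2.906%, CaO 11.97%, Al2O3 19.41%, B2O3 12.19%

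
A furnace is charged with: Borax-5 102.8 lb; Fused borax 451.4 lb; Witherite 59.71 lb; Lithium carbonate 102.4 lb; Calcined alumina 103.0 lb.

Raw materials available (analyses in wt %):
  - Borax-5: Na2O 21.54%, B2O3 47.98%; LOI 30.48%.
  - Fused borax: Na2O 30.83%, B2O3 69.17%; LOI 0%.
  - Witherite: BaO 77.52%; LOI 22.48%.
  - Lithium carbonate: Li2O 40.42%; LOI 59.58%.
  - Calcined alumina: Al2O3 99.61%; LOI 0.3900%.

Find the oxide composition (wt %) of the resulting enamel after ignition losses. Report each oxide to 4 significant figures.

In-progress results appear rounded off to 4 significant figures between the steps. Every computation carries exact precision at every stage. Each reported figure sees exactly one rounding — derived quantities (the yield, ignition loss, net glass mass, the five compositions, totals) are computed in full precision starting from the weights per 713.1 lb of glass as quoted within question or answer.
Delivered oxide masses:
  BaO: 59.71·0.7752 = 46.29 lb
  Na2O: 102.8·0.2154 + 451.4·0.3083 = 161.3 lb
  Li2O: 102.4·0.4042 = 41.39 lb
  Al2O3: 103.0·0.9961 = 102.6 lb
  B2O3: 102.8·0.4798 + 451.4·0.6917 = 361.6 lb
LOI: 102.8·0.3048 + 59.71·0.2248 + 102.4·0.5958 + 103.0·0.003900 = 106.2 lb
Resulting glass, batch − LOI: 819.3 − 106.2 = 713.1 lb (= Σ oxide masses)
wt %: oxide over glass, times 100

Glass mass = 713.1 lb (batch 819.3 − LOI 106.2).
Composition: BaO 6.491%, Na2O 22.62%, Li2O 5.804%, Al2O3 14.39%, B2O3 50.70%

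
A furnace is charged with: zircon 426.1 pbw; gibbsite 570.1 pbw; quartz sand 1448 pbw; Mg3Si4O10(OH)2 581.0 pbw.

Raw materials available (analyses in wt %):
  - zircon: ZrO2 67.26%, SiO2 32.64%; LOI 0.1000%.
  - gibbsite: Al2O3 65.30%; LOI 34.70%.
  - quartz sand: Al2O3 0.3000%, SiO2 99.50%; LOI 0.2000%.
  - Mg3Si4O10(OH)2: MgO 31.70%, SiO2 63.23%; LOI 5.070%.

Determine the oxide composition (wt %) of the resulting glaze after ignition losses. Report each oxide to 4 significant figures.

Glass mass = 2795 pbw (batch 3025 − LOI 230.6).
Composition: Al2O3 13.48%, ZrO2 10.26%, MgO 6.590%, SiO2 69.68%

In-progress results are printed, rounded to four significant figures, in the working; the whole derivation holds exact precision end to end. A single rounding completes every reported number; the derived quantities (four oxide percentages, glass mass, yield, the totals, ignition loss) are recomputed in exact precision from the batch weights at 2795 pbw of glass precisely as stated by question or answer.
Oxide-by-oxide delivered mass:
  Al2O3: 570.1·0.6530 + 1448·0.003000 = 376.6 pbw
  ZrO2: 426.1·0.6726 = 286.6 pbw
  MgO: 581.0·0.3170 = 184.2 pbw
  SiO2: 426.1·0.3264 + 1448·0.9950 + 581.0·0.6323 = 1947 pbw
LOI: 426.1·0.001000 + 570.1·0.3470 + 1448·0.002000 + 581.0·0.05070 = 230.6 pbw
Net of LOI, the glass mass = 3025 − 230.6 = 2795 pbw (the oxide masses sum to this)
wt % = 100 × oxide mass / glass mass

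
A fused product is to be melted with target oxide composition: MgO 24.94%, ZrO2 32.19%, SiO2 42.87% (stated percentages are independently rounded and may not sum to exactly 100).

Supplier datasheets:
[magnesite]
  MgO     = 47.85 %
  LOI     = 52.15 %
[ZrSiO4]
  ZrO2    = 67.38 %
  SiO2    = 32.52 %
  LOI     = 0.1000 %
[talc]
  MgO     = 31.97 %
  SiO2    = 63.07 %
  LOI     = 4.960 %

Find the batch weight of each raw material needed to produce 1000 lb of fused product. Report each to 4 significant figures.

Values along the way are displayed with 4-significant-digit rounding within the worked lines. Every computation holds full float precision at all times; each reported result takes exactly one rounding; all derived quantities, which include yield, three oxide percentages, totals, LOI, net glass mass, are carried at exact precision, as they appear in the question or the answer, from the batch weights on 1000 lb of glass.
Per-oxide target masses for 1000 lb fused product:
  MgO: 24.94% × 1000 = 249.4 lb
  ZrO2: 32.19% × 1000 = 321.9 lb
  SiO2: 42.87% × 1000 = 428.7 lb
Oxide-by-oxide audit applying the batch weights above, per the basis as stated (oxide sums agree with the targets inside rounding margins):
  MgO: 231.7·0.4785 + 433.4·0.3197 = 249.4 lb (target 249.4 lb)
  ZrO2: 477.7·0.6738 = 321.9 lb (target 321.9 lb)
  SiO2: 477.7·0.3252 + 433.4·0.6307 = 428.7 lb (target 428.7 lb)
Glass-mass closure: batch Σ − ignition loss = 1000 lb (the Σ of target masses is 1000 lb; with the basis standing at 1000 lb — gaps are rounding artifacts).
Summing the batch: Σ batch = 1143 lb; LOI loss = Σ batch·LOI = 142.8 lb; the yield ratio, glass ÷ batch: 87.50%.

Batch per 1000 lb fused product:
  magnesite: 231.7 lb
  ZrSiO4: 477.7 lb
  talc: 433.4 lb
Total batch = 1143 lb; LOI loss = 142.8 lb; yield = 87.50%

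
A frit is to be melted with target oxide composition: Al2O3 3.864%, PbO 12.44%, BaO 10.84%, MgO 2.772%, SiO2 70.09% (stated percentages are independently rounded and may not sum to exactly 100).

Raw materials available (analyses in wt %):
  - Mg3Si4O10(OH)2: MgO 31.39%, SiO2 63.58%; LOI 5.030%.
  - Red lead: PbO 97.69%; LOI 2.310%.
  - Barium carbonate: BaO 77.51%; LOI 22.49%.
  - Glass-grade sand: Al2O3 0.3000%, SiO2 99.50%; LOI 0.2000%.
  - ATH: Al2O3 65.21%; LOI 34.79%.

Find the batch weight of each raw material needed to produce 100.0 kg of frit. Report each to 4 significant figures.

Batch per 100.0 kg frit:
  Mg3Si4O10(OH)2: 8.831 kg
  Red lead: 12.73 kg
  Barium carbonate: 13.99 kg
  Glass-grade sand: 64.80 kg
  ATH: 5.627 kg
Total batch = 106.0 kg; LOI loss = 5.972 kg; yield = 94.37%

All internal work keeps exact precision in all steps — values along the way appear (rounded to four significant figures) when written out — each reported number sees exactly one rounding — the derived quantities, including glass mass, the five compositions, the yield, LOI, the totals, are rebuilt starting from the weights at 100.0 kg of glass in full precision as they appear in question or answer.
Oxide mass targets, per 100.0 kg frit:
  Al2O3: 3.864% × 100.0 = 3.864 kg
  PbO: 12.44% × 100.0 = 12.44 kg
  BaO: 10.84% × 100.0 = 10.84 kg
  MgO: 2.772% × 100.0 = 2.772 kg
  SiO2: 70.09% × 100.0 = 70.09 kg
Mass-balance tally per oxide per the reported batch figures, under the basis named above (delivered sums recover each target net of answer rounding effects):
  Al2O3: 64.80·0.003000 + 5.627·0.6521 = 3.864 kg (target 3.864 kg)
  PbO: 12.73·0.9769 = 12.44 kg (target 12.44 kg)
  BaO: 13.99·0.7751 = 10.84 kg (target 10.84 kg)
  MgO: 8.831·0.3139 = 2.772 kg (target 2.772 kg)
  SiO2: 8.831·0.6358 + 64.80·0.9950 = 70.09 kg (target 70.09 kg)
Glass-mass sanity pass: total charge less LOI = 100.0 kg (the Σ of target masses is 100.0 kg; versus the stated basis of 100.0 kg — any gap is answer rounding).
Adding the batch up: Σ batch = 106.0 kg; loss to ignition Σ batch·LOI = 5.972 kg; the yield ratio, glass ÷ batch: 94.37%.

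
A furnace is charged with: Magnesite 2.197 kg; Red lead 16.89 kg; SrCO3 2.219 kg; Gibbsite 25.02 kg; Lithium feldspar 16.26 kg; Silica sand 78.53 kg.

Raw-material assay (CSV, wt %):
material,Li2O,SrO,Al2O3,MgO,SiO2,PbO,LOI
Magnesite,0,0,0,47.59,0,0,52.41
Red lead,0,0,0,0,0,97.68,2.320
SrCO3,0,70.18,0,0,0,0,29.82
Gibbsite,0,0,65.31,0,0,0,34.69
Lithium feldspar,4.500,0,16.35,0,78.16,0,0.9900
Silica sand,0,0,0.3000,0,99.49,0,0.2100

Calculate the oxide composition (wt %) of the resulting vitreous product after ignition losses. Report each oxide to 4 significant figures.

The working math maintains full float precision in every operation. The intermediate values are shown, rounded to 4 significant figures, in the working — exactly one rounding is applied to each reported number; derived quantities are re-derived at full precision (the six compositions, yield, glass mass, the totals, LOI) starting from the weights for 129.9 kg of glass, precisely as stated by question or answer.
Per-oxide mass from batch:
  Li2O: 16.26·0.04500 = 0.7317 kg
  SrO: 2.219·0.7018 = 1.557 kg
  Al2O3: 25.02·0.6531 + 16.26·0.1635 + 78.53·0.003000 = 19.23 kg
  MgO: 2.197·0.4759 = 1.046 kg
  SiO2: 16.26·0.7816 + 78.53·0.9949 = 90.84 kg
  PbO: 16.89·0.9768 = 16.50 kg
LOI: 2.197·0.5241 + 16.89·0.02320 + 2.219·0.2982 + 25.02·0.3469 + 16.26·0.009900 + 78.53·0.002100 = 11.21 kg
Glass = total batch minus LOI = 141.1 − 11.21 = 129.9 kg (the oxide masses sum to this)
each wt % is 100 × oxide ÷ glass

Glass mass = 129.9 kg (batch 141.1 − LOI 11.21).
Composition: Li2O 0.5633%, SrO 1.199%, Al2O3 14.81%, MgO 0.8049%, SiO2 69.93%, PbO 12.70%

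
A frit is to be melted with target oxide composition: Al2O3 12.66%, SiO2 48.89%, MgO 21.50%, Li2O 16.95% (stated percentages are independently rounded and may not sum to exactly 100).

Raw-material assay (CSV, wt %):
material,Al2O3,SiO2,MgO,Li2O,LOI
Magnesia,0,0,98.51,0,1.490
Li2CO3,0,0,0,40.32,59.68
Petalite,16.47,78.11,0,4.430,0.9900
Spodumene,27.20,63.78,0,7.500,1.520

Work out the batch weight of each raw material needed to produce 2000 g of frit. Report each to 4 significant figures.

Batch per 2000 g frit:
  Magnesia: 436.5 g
  Li2CO3: 670.3 g
  Petalite: 972.6 g
  Spodumene: 342.0 g
Total batch = 2421 g; LOI loss = 421.4 g; yield = 82.60%

The intermediate values are printed (rounded to four significant figures) in the working. All arithmetic keeps exact precision end to end — each reported figure is rounded just once — derived quantities, including totals, four oxide percentages, net glass mass, ignition loss, the yield, are computed starting from the weights on 2000 g of glass at full precision, exactly as printed in the question or the answer.
Per-oxide target masses for 2000 g frit:
  Al2O3: 12.66% × 2000 = 253.2 g
  SiO2: 48.89% × 2000 = 977.8 g
  MgO: 21.50% × 2000 = 430.0 g
  Li2O: 16.95% × 2000 = 339.0 g
Balance tally, oxide-wise, applying the batch weights above, at the basis given (sums match the target masses once rounding is allowed for):
  Al2O3: 972.6·0.1647 + 342.0·0.2720 = 253.2 g (target 253.2 g)
  SiO2: 972.6·0.7811 + 342.0·0.6378 = 977.8 g (target 977.8 g)
  MgO: 436.5·0.9851 = 430.0 g (target 430.0 g)
  Li2O: 670.3·0.4032 + 972.6·0.04430 + 342.0·0.07500 = 339.0 g (target 339.0 g)
Auditing the glass mass value: batch Σ − ignition loss = 2000 g (oxide target masses add up to 2000 g; versus the stated basis of 2000 g — rounding explains the deltas).
Total batch = Σ batch = 2421 g; Σ batch·LOI gives LOI loss = 421.4 g; as yield: glass ÷ batch → 82.60%.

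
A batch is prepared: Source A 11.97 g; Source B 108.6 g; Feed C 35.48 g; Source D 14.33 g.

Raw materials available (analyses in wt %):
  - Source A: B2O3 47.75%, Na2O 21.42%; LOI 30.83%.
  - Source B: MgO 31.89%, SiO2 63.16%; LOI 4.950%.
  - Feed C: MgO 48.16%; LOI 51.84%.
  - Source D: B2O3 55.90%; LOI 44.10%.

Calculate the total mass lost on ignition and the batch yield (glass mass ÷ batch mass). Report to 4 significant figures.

LOI loss = 33.78 g; glass = 136.6 g; yield = 80.17%

All internal work holds exact precision through every step. Intermediates are printed rounded to 4 significant digits across the worked steps. A single rounding finalizes each reported figure. All derived quantities are computed from the batch weights for 136.6 g of glass at exact precision (net glass mass, four oxide percentages, ignition loss, the totals, yield), exactly as printed in either problem or answer.
Loss on ignition, line by line:
  Source A: 11.97 × 0.3083 = 3.690 g
  Source B: 108.6 × 0.04950 = 5.376 g
  Feed C: 35.48 × 0.5184 = 18.39 g
  Source D: 14.33 × 0.4410 = 6.320 g
Total LOI = 33.78 g
Glass = batch − LOI = 170.4 − 33.78 = 136.6 g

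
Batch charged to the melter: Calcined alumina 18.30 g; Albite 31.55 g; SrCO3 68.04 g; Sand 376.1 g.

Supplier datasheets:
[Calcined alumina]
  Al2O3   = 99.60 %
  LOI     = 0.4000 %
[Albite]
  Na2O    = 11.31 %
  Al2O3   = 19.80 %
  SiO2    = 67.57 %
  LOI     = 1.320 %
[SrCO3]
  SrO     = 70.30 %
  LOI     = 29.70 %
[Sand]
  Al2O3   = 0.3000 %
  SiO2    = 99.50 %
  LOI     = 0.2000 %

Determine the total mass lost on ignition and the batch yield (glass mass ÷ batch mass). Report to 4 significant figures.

LOI loss = 21.45 g; glass = 472.5 g; yield = 95.66%

Each numeric step carries exact precision all the way through. In-progress results appear (rounded to 4 significant figures) within the worked lines. Each reported result is rounded only once; all derived quantities, including four oxide percentages, net glass mass, totals, yield, ignition loss, are computed starting from the weights for 472.5 g of glass in full float precision as they appear in the problem or the answer.
Per-material ignition loss:
  Calcined alumina: 18.30 × 0.004000 = 0.07320 g
  Albite: 31.55 × 0.01320 = 0.4165 g
  SrCO3: 68.04 × 0.2970 = 20.21 g
  Sand: 376.1 × 0.002000 = 0.7522 g
Total LOI = 21.45 g
Glass = batch − LOI = 494.0 − 21.45 = 472.5 g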